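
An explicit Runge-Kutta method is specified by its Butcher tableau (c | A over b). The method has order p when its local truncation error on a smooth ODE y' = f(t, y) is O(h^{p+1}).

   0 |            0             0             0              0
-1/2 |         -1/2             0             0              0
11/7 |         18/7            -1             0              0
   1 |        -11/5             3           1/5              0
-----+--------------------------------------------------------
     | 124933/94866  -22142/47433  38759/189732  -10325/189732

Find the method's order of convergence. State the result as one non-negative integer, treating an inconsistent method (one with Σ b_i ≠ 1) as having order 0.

3

b = (124933/94866, -22142/47433, 38759/189732, -10325/189732)
c = (0, -1/2, 11/7, 1)
Ac = (0, 0, 1/2, -83/70)
Σ b_i: 124933/94866·1 + (-22142/47433)·1 + 38759/189732·1 + (-10325/189732)·1 = 1 ✓
b·c: (-22142/47433)·(-1/2) + 38759/189732·11/7 + (-10325/189732)·1 = 1/2 ✓
b·c²: (-22142/47433)·1/4 + 38759/189732·121/49 + (-10325/189732)·1 = 1/3 ✓
b·Ac: 38759/189732·1/2 + (-10325/189732)·(-83/70) = 1/6 ✓
b·c³: (-22142/47433)·(-1/8) + 38759/189732·1331/343 + (-10325/189732)·1 = 50383/63244 ≠ 1/4 ⇒ order 3.
b·(c∘Ac): 38759/189732·11/14 + (-10325/189732)·(-83/70) = 3558/15811 ≠ 1/8
b·Ac²: 38759/189732·(-1/4) + (-10325/189732)·1219/980 = -105153/885416 ≠ 1/12
b·A²c: (-10325/189732)·1/10 = -2065/379464 ≠ 1/24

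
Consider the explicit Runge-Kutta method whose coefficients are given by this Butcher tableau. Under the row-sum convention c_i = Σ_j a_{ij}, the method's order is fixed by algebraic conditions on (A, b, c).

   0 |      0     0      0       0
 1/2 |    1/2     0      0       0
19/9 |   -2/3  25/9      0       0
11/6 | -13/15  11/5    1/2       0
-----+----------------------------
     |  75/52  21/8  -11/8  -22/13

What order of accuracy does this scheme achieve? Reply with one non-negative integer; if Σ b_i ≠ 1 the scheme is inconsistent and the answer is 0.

1

b = (75/52, 21/8, -11/8, -22/13)
c = (0, 1/2, 19/9, 11/6)
Ac = (0, 0, 25/18, 97/45)
Σ b_i: 75/52·1 + 21/8·1 + (-11/8)·1 + (-22/13)·1 = 1 ✓
b·c: 21/8·1/2 + (-11/8)·19/9 + (-22/13)·11/6 = -8785/1872 ≠ 1/2 ⇒ order 1.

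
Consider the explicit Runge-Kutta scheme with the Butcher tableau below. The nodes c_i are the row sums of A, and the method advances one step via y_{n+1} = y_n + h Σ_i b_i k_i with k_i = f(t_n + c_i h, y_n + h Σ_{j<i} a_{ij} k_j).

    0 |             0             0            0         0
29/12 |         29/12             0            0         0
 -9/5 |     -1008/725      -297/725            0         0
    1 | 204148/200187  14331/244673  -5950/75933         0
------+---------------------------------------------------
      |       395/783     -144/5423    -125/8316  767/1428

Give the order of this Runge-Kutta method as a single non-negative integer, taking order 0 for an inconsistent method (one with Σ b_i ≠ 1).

b = (395/783, -144/5423, -125/8316, 767/1428)
c = (0, 29/12, -9/5, 1)
Ac = (0, 0, -99/100, 867/3068)
Σ b_i: 395/783·1 + (-144/5423)·1 + (-125/8316)·1 + 767/1428·1 = 1 ✓
b·c: (-144/5423)·29/12 + (-125/8316)·(-9/5) + 767/1428·1 = 1/2 ✓
b·c²: (-144/5423)·841/144 + (-125/8316)·81/25 + 767/1428·1 = 1/3 ✓
b·Ac: (-125/8316)·(-99/100) + 767/1428·867/3068 = 1/6 ✓
b·c³: (-144/5423)·24389/1728 + (-125/8316)·(-729/125) + 767/1428·1 = 1/4 ✓
b·(c∘Ac): (-125/8316)·891/500 + 767/1428·867/3068 = 1/8 ✓
b·Ac²: (-125/8316)·(-957/400) + 767/1428·3247/36816 = 1/12 ✓
b·A²c: 767/1428·119/1534 = 1/24 ✓; 4 stages ⇒ order 4.

4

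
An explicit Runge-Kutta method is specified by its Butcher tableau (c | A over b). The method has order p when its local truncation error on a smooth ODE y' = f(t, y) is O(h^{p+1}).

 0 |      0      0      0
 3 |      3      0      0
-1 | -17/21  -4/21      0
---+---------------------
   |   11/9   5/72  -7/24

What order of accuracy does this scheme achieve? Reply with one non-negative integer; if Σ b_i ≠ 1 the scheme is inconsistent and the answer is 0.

b = (11/9, 5/72, -7/24)
c = (0, 3, -1)
Ac = (0, 0, -4/7)
Σ b_i: 11/9·1 + 5/72·1 + (-7/24)·1 = 1 ✓
b·c: 5/72·3 + (-7/24)·(-1) = 1/2 ✓
b·c²: 5/72·9 + (-7/24)·1 = 1/3 ✓
b·Ac: (-7/24)·(-4/7) = 1/6 ✓; 3 stages ⇒ order 3.

3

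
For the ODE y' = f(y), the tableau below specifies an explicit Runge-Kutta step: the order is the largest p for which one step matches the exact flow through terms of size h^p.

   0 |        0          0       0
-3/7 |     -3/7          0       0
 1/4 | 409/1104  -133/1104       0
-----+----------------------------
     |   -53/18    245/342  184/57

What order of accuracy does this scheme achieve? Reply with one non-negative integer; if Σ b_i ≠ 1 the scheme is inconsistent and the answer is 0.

b = (-53/18, 245/342, 184/57)
c = (0, -3/7, 1/4)
Ac = (0, 0, 19/368)
Σ b_i: (-53/18)·1 + 245/342·1 + 184/57·1 = 1 ✓
b·c: 245/342·(-3/7) + 184/57·1/4 = 1/2 ✓
b·c²: 245/342·9/49 + 184/57·1/16 = 1/3 ✓
b·Ac: 184/57·19/368 = 1/6 ✓; 3 stages ⇒ order 3.

3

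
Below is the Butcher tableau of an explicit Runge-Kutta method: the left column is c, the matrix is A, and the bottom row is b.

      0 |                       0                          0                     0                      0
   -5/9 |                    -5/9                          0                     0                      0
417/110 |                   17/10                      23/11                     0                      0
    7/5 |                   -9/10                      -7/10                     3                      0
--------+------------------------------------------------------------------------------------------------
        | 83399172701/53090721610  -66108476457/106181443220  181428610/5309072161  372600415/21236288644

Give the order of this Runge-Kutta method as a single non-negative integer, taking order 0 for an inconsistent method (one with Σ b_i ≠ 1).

b = (83399172701/53090721610, -66108476457/106181443220, 181428610/5309072161, 372600415/21236288644)
c = (0, -5/9, 417/110, 7/5)
Ac = (0, 0, -115/99, 5822/495)
Σ b_i: 83399172701/53090721610·1 + (-66108476457/106181443220)·1 + 181428610/5309072161·1 + 372600415/21236288644·1 = 1 ✓
b·c: (-66108476457/106181443220)·(-5/9) + 181428610/5309072161·417/110 + 372600415/21236288644·7/5 = 1/2 ✓
b·c²: (-66108476457/106181443220)·25/81 + 181428610/5309072161·173889/12100 + 372600415/21236288644·49/25 = 1/3 ✓
b·Ac: 181428610/5309072161·(-115/99) + 372600415/21236288644·5822/495 = 1/6 ✓
b·c³: (-66108476457/106181443220)·(-125/729) + 181428610/5309072161·72511713/1331000 + 372600415/21236288644·343/125 = 28907412612919/14334494834700 ≠ 1/4 ⇒ order 3.
b·(c∘Ac): 181428610/5309072161·(-3197/726) + 372600415/21236288644·40754/2475 = 66140859931/477816494490 ≠ 1/8
b·Ac²: 181428610/5309072161·575/891 + 372600415/21236288644·42043277/980100 = 97723374796727/126143554545360 ≠ 1/12
b·A²c: 372600415/21236288644·(-115/33) = -3895367975/63708865932 ≠ 1/24

3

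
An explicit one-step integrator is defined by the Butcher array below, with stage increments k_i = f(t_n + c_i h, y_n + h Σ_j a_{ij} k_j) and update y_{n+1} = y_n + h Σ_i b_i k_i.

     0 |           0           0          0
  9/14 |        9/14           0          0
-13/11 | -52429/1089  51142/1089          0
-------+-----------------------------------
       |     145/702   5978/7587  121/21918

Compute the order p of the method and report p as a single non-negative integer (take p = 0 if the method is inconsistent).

b = (145/702, 5978/7587, 121/21918)
c = (0, 9/14, -13/11)
Ac = (0, 0, 3653/121)
Σ b_i: 145/702·1 + 5978/7587·1 + 121/21918·1 = 1 ✓
b·c: 5978/7587·9/14 + 121/21918·(-13/11) = 1/2 ✓
b·c²: 5978/7587·81/196 + 121/21918·169/121 = 1/3 ✓
b·Ac: 121/21918·3653/121 = 1/6 ✓; 3 stages ⇒ order 3.

3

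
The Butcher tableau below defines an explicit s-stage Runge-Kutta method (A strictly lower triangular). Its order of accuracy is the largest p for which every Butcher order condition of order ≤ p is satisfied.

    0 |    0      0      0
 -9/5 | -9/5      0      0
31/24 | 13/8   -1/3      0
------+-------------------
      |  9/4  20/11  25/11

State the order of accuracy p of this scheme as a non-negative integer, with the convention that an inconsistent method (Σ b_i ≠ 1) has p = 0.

b = (9/4, 20/11, 25/11)
c = (0, -9/5, 31/24)
Ac = (0, 0, 3/5)
Σ b_i: 9/4·1 + 20/11·1 + 25/11·1 = 279/44 ≠ 1 ⇒ order 0.

0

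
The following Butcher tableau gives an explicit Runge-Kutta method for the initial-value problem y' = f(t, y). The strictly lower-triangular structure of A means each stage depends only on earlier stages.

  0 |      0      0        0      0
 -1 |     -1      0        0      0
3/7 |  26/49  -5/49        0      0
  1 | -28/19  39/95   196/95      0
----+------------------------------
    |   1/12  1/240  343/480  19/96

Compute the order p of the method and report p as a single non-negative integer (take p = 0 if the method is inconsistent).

b = (1/12, 1/240, 343/480, 19/96)
c = (0, -1, 3/7, 1)
Ac = (0, 0, 5/49, 9/19)
Σ b_i: 1/12·1 + 1/240·1 + 343/480·1 + 19/96·1 = 1 ✓
b·c: 1/240·(-1) + 343/480·3/7 + 19/96·1 = 1/2 ✓
b·c²: 1/240·1 + 343/480·9/49 + 19/96·1 = 1/3 ✓
b·Ac: 343/480·5/49 + 19/96·9/19 = 1/6 ✓
b·c³: 1/240·(-1) + 343/480·27/343 + 19/96·1 = 1/4 ✓
b·(c∘Ac): 343/480·15/343 + 19/96·9/19 = 1/8 ✓
b·Ac²: 343/480·(-5/49) + 19/96·15/19 = 1/12 ✓
b·A²c: 19/96·4/19 = 1/24 ✓; 4 stages ⇒ order 4.

4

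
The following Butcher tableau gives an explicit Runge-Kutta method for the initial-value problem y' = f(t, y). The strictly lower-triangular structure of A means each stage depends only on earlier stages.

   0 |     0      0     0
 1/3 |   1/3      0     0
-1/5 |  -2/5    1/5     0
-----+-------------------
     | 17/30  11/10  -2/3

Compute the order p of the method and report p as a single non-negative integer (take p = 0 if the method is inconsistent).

2

b = (17/30, 11/10, -2/3)
c = (0, 1/3, -1/5)
Ac = (0, 0, 1/15)
Σ b_i: 17/30·1 + 11/10·1 + (-2/3)·1 = 1 ✓
b·c: 11/10·1/3 + (-2/3)·(-1/5) = 1/2 ✓
b·c²: 11/10·1/9 + (-2/3)·1/25 = 43/450 ≠ 1/3 ⇒ order 2.
b·Ac: (-2/3)·1/15 = -2/45 ≠ 1/6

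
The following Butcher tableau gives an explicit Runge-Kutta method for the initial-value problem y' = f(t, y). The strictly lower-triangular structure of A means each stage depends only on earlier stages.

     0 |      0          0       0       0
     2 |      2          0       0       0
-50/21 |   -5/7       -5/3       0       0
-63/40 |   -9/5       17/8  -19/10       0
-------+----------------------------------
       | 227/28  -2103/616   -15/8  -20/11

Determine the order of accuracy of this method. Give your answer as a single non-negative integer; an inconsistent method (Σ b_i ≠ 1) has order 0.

b = (227/28, -2103/616, -15/8, -20/11)
c = (0, 2, -50/21, -63/40)
Ac = (0, 0, -10/3, 737/84)
Σ b_i: 227/28·1 + (-2103/616)·1 + (-15/8)·1 + (-20/11)·1 = 1 ✓
b·c: (-2103/616)·2 + (-15/8)·(-50/21) + (-20/11)·(-63/40) = 1/2 ✓
b·c²: (-2103/616)·4 + (-15/8)·2500/441 + (-20/11)·3969/1600 = -338633/11760 ≠ 1/3 ⇒ order 2.
b·Ac: (-15/8)·(-10/3) + (-20/11)·737/84 = -815/84 ≠ 1/6

2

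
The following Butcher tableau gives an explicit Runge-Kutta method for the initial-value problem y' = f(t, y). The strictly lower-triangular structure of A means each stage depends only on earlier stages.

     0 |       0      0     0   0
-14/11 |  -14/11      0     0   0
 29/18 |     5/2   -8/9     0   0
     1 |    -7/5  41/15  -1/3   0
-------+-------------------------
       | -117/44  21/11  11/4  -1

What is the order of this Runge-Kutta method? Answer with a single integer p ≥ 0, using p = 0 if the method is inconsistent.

1

b = (-117/44, 21/11, 11/4, -1)
c = (0, -14/11, 29/18, 1)
Ac = (0, 0, 112/99, -11927/2970)
Σ b_i: (-117/44)·1 + 21/11·1 + 11/4·1 + (-1)·1 = 1 ✓
b·c: 21/11·(-14/11) + 11/4·29/18 + (-1)·1 = 8719/8712 ≠ 1/2 ⇒ order 1.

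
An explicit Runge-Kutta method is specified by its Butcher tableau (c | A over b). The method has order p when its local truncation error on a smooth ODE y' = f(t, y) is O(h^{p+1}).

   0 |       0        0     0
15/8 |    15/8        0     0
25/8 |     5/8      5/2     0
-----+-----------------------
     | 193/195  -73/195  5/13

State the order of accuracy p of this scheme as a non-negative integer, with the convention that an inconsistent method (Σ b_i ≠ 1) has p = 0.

b = (193/195, -73/195, 5/13)
c = (0, 15/8, 25/8)
Ac = (0, 0, 75/16)
Σ b_i: 193/195·1 + (-73/195)·1 + 5/13·1 = 1 ✓
b·c: (-73/195)·15/8 + 5/13·25/8 = 1/2 ✓
b·c²: (-73/195)·225/64 + 5/13·625/64 = 1015/416 ≠ 1/3 ⇒ order 2.
b·Ac: 5/13·75/16 = 375/208 ≠ 1/6

2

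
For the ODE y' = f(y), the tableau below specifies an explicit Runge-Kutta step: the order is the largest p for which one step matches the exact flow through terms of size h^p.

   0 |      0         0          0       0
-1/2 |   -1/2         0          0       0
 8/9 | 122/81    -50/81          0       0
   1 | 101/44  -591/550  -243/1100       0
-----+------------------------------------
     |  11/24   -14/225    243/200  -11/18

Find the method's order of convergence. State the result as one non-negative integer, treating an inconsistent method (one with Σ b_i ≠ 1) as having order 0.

b = (11/24, -14/225, 243/200, -11/18)
c = (0, -1/2, 8/9, 1)
Ac = (0, 0, 25/81, 15/44)
Σ b_i: 11/24·1 + (-14/225)·1 + 243/200·1 + (-11/18)·1 = 1 ✓
b·c: (-14/225)·(-1/2) + 243/200·8/9 + (-11/18)·1 = 1/2 ✓
b·c²: (-14/225)·1/4 + 243/200·64/81 + (-11/18)·1 = 1/3 ✓
b·Ac: 243/200·25/81 + (-11/18)·15/44 = 1/6 ✓
b·c³: (-14/225)·(-1/8) + 243/200·512/729 + (-11/18)·1 = 1/4 ✓
b·(c∘Ac): 243/200·200/729 + (-11/18)·15/44 = 1/8 ✓
b·Ac²: 243/200·(-25/162) + (-11/18)·(-39/88) = 1/12 ✓
b·A²c: (-11/18)·(-3/44) = 1/24 ✓; 4 stages ⇒ order 4.

4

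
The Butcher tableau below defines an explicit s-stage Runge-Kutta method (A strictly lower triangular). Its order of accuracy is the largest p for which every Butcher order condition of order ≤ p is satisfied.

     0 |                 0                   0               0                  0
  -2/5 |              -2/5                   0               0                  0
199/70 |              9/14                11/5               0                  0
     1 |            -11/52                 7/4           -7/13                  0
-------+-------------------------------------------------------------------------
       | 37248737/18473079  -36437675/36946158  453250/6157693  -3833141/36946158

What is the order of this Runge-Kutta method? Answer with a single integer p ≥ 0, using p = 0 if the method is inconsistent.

3

b = (37248737/18473079, -36437675/36946158, 453250/6157693, -3833141/36946158)
c = (0, -2/5, 199/70, 1)
Ac = (0, 0, -22/25, -29/13)
Σ b_i: 37248737/18473079·1 + (-36437675/36946158)·1 + 453250/6157693·1 + (-3833141/36946158)·1 = 1 ✓
b·c: (-36437675/36946158)·(-2/5) + 453250/6157693·199/70 + (-3833141/36946158)·1 = 1/2 ✓
b·c²: (-36437675/36946158)·4/25 + 453250/6157693·39601/4900 + (-3833141/36946158)·1 = 1/3 ✓
b·Ac: 453250/6157693·(-22/25) + (-3833141/36946158)·(-29/13) = 1/6 ✓
b·c³: (-36437675/36946158)·(-8/125) + 453250/6157693·7880599/343000 + (-3833141/36946158)·1 = 1422884453/862077020 ≠ 1/4 ⇒ order 3.
b·(c∘Ac): 453250/6157693·(-2189/875) + (-3833141/36946158)·(-29/13) = 1747441/36946158 ≠ 1/8
b·Ac²: 453250/6157693·44/125 + (-3833141/36946158)·(-37053/9100) = 3865140407/8620770200 ≠ 1/12
b·A²c: (-3833141/36946158)·154/325 = -22703989/461826975 ≠ 1/24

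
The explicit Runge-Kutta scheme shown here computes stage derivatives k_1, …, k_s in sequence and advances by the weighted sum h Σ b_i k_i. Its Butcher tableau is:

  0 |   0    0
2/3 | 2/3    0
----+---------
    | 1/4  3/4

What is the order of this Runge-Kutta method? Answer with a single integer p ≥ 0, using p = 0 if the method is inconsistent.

2

b = (1/4, 3/4)
c = (0, 2/3)
Σ b_i: 1/4·1 + 3/4·1 = 1 ✓
b·c: 3/4·2/3 = 1/2 ✓; 2 stages ⇒ order 2.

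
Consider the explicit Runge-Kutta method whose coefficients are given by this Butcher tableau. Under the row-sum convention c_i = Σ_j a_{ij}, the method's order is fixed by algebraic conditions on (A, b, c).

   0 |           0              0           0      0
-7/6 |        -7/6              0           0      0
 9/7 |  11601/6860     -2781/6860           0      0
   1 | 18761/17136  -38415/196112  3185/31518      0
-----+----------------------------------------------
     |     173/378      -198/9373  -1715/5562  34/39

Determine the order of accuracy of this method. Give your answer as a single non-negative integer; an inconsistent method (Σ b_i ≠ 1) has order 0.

b = (173/378, -198/9373, -1715/5562, 34/39)
c = (0, -7/6, 9/7, 1)
Ac = (0, 0, 927/1960, 195/544)
Σ b_i: 173/378·1 + (-198/9373)·1 + (-1715/5562)·1 + 34/39·1 = 1 ✓
b·c: (-198/9373)·(-7/6) + (-1715/5562)·9/7 + 34/39·1 = 1/2 ✓
b·c²: (-198/9373)·49/36 + (-1715/5562)·81/49 + 34/39·1 = 1/3 ✓
b·Ac: (-1715/5562)·927/1960 + 34/39·195/544 = 1/6 ✓
b·c³: (-198/9373)·(-343/216) + (-1715/5562)·729/343 + 34/39·1 = 1/4 ✓
b·(c∘Ac): (-1715/5562)·8343/13720 + 34/39·195/544 = 1/8 ✓
b·Ac²: (-1715/5562)·(-309/560) + 34/39·(-325/3264) = 1/12 ✓
b·A²c: 34/39·13/272 = 1/24 ✓; 4 stages ⇒ order 4.

4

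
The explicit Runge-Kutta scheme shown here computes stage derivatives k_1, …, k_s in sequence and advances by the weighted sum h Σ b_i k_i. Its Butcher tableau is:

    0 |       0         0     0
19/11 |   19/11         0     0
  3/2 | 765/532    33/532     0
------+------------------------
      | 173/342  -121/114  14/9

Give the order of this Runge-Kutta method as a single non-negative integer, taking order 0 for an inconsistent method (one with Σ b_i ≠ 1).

3

b = (173/342, -121/114, 14/9)
c = (0, 19/11, 3/2)
Ac = (0, 0, 3/28)
Σ b_i: 173/342·1 + (-121/114)·1 + 14/9·1 = 1 ✓
b·c: (-121/114)·19/11 + 14/9·3/2 = 1/2 ✓
b·c²: (-121/114)·361/121 + 14/9·9/4 = 1/3 ✓
b·Ac: 14/9·3/28 = 1/6 ✓; 3 stages ⇒ order 3.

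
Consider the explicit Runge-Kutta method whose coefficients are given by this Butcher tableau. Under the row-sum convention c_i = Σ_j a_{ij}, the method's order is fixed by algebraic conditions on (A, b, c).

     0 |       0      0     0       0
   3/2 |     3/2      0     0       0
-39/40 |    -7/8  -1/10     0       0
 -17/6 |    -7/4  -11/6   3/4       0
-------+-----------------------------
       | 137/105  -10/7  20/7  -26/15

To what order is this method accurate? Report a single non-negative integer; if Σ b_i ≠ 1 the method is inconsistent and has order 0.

b = (137/105, -10/7, 20/7, -26/15)
c = (0, 3/2, -39/40, -17/6)
Ac = (0, 0, -3/20, -557/160)
Σ b_i: 137/105·1 + (-10/7)·1 + 20/7·1 + (-26/15)·1 = 1 ✓
b·c: (-10/7)·3/2 + 20/7·(-39/40) + (-26/15)·(-17/6) = -11/630 ≠ 1/2 ⇒ order 1.

1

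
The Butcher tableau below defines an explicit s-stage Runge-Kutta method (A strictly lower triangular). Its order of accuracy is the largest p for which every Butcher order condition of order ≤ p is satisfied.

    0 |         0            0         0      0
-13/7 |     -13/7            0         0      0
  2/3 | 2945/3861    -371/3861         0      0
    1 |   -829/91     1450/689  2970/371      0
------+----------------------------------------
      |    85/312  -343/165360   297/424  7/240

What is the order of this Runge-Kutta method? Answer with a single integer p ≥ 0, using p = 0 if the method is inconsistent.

b = (85/312, -343/165360, 297/424, 7/240)
c = (0, -13/7, 2/3, 1)
Ac = (0, 0, 53/297, 10/7)
Σ b_i: 85/312·1 + (-343/165360)·1 + 297/424·1 + 7/240·1 = 1 ✓
b·c: (-343/165360)·(-13/7) + 297/424·2/3 + 7/240·1 = 1/2 ✓
b·c²: (-343/165360)·169/49 + 297/424·4/9 + 7/240·1 = 1/3 ✓
b·Ac: 297/424·53/297 + 7/240·10/7 = 1/6 ✓
b·c³: (-343/165360)·(-2197/343) + 297/424·8/27 + 7/240·1 = 1/4 ✓
b·(c∘Ac): 297/424·106/891 + 7/240·10/7 = 1/8 ✓
b·Ac²: 297/424·(-689/2079) + 7/240·530/49 = 1/12 ✓
b·A²c: 7/240·10/7 = 1/24 ✓; 4 stages ⇒ order 4.

4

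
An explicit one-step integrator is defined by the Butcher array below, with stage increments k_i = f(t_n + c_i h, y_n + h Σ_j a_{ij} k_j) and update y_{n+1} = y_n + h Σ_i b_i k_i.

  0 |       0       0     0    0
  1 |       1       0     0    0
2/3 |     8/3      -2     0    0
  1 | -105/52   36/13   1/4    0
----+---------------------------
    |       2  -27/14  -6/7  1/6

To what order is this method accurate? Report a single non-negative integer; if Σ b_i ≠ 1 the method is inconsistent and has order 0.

b = (2, -27/14, -6/7, 1/6)
c = (0, 1, 2/3, 1)
Ac = (0, 0, -2, 229/78)
Σ b_i: 2·1 + (-27/14)·1 + (-6/7)·1 + 1/6·1 = -13/21 ≠ 1 ⇒ order 0.

0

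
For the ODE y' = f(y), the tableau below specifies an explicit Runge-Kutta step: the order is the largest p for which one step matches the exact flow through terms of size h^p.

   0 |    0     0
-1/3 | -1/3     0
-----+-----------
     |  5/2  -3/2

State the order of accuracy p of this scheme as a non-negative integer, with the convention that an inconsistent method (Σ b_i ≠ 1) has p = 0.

2

b = (5/2, -3/2)
c = (0, -1/3)
Σ b_i: 5/2·1 + (-3/2)·1 = 1 ✓
b·c: (-3/2)·(-1/3) = 1/2 ✓; 2 stages ⇒ order 2.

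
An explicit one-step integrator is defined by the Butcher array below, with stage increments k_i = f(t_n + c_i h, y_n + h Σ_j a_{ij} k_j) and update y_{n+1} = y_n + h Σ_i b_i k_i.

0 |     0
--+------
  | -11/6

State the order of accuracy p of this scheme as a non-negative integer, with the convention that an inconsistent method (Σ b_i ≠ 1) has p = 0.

b = (-11/6)
c = (0)
Σ b_i: (-11/6)·1 = -11/6 ≠ 1 ⇒ order 0.

0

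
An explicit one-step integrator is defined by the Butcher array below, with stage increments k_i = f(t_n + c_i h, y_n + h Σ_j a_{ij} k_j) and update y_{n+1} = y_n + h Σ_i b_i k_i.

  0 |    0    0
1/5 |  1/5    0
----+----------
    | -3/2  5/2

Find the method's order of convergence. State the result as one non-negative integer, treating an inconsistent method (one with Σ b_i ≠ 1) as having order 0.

2

b = (-3/2, 5/2)
c = (0, 1/5)
Σ b_i: (-3/2)·1 + 5/2·1 = 1 ✓
b·c: 5/2·1/5 = 1/2 ✓; 2 stages ⇒ order 2.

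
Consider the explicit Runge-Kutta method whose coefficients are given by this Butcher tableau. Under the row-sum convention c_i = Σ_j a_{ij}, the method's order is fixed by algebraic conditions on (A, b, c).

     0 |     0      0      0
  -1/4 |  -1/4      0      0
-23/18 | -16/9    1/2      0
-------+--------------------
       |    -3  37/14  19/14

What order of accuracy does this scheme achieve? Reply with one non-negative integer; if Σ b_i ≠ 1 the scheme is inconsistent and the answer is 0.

1

b = (-3, 37/14, 19/14)
c = (0, -1/4, -23/18)
Ac = (0, 0, -1/8)
Σ b_i: (-3)·1 + 37/14·1 + 19/14·1 = 1 ✓
b·c: 37/14·(-1/4) + 19/14·(-23/18) = -1207/504 ≠ 1/2 ⇒ order 1.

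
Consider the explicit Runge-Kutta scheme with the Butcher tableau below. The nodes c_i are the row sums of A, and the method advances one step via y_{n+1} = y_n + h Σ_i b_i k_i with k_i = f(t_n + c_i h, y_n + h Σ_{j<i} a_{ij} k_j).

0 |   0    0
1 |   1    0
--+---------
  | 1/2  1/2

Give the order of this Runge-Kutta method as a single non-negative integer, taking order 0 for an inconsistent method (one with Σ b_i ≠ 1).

b = (1/2, 1/2)
c = (0, 1)
Σ b_i: 1/2·1 + 1/2·1 = 1 ✓
b·c: 1/2·1 = 1/2 ✓; 2 stages ⇒ order 2.

2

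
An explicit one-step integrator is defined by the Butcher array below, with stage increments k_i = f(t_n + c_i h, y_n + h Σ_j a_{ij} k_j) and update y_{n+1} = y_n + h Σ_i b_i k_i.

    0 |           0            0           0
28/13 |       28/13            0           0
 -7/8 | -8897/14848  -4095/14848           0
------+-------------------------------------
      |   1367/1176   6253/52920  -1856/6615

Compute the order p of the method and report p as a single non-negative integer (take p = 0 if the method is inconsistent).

b = (1367/1176, 6253/52920, -1856/6615)
c = (0, 28/13, -7/8)
Ac = (0, 0, -2205/3712)
Σ b_i: 1367/1176·1 + 6253/52920·1 + (-1856/6615)·1 = 1 ✓
b·c: 6253/52920·28/13 + (-1856/6615)·(-7/8) = 1/2 ✓
b·c²: 6253/52920·784/169 + (-1856/6615)·49/64 = 1/3 ✓
b·Ac: (-1856/6615)·(-2205/3712) = 1/6 ✓; 3 stages ⇒ order 3.

3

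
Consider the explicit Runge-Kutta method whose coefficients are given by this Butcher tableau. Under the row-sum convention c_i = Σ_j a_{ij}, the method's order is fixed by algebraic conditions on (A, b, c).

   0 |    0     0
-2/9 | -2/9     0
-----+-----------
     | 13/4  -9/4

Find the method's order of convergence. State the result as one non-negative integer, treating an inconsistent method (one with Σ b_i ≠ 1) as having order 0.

2

b = (13/4, -9/4)
c = (0, -2/9)
Σ b_i: 13/4·1 + (-9/4)·1 = 1 ✓
b·c: (-9/4)·(-2/9) = 1/2 ✓; 2 stages ⇒ order 2.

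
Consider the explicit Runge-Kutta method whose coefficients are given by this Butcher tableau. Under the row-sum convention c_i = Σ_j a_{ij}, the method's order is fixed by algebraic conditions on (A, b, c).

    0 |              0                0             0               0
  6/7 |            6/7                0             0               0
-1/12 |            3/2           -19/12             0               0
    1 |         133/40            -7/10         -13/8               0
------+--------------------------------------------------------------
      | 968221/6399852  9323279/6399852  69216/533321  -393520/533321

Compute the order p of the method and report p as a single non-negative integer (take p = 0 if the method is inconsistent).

b = (968221/6399852, 9323279/6399852, 69216/533321, -393520/533321)
c = (0, 6/7, -1/12, 1)
Ac = (0, 0, -19/14, -223/480)
Σ b_i: 968221/6399852·1 + 9323279/6399852·1 + 69216/533321·1 + (-393520/533321)·1 = 1 ✓
b·c: 9323279/6399852·6/7 + 69216/533321·(-1/12) + (-393520/533321)·1 = 1/2 ✓
b·c²: 9323279/6399852·36/49 + 69216/533321·1/144 + (-393520/533321)·1 = 1/3 ✓
b·Ac: 69216/533321·(-19/14) + (-393520/533321)·(-223/480) = 1/6 ✓
b·c³: 9323279/6399852·216/343 + 69216/533321·(-1/1728) + (-393520/533321)·1 = 12059237/67198446 ≠ 1/4 ⇒ order 3.
b·(c∘Ac): 69216/533321·19/168 + (-393520/533321)·(-223/480) = 1143905/3199926 ≠ 1/8
b·Ac²: 69216/533321·(-57/49) + (-393520/533321)·(-21191/40320) = 63658177/268793784 ≠ 1/12
b·A²c: (-393520/533321)·247/112 = -6074965/3733247 ≠ 1/24

3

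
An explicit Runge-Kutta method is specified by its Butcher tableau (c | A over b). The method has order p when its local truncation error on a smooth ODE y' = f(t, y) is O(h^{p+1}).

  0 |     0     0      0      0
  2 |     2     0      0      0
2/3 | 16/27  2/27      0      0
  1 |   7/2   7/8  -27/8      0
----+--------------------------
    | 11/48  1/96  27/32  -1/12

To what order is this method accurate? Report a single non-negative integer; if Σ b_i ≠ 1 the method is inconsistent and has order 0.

4

b = (11/48, 1/96, 27/32, -1/12)
c = (0, 2, 2/3, 1)
Ac = (0, 0, 4/27, -1/2)
Σ b_i: 11/48·1 + 1/96·1 + 27/32·1 + (-1/12)·1 = 1 ✓
b·c: 1/96·2 + 27/32·2/3 + (-1/12)·1 = 1/2 ✓
b·c²: 1/96·4 + 27/32·4/9 + (-1/12)·1 = 1/3 ✓
b·Ac: 27/32·4/27 + (-1/12)·(-1/2) = 1/6 ✓
b·c³: 1/96·8 + 27/32·8/27 + (-1/12)·1 = 1/4 ✓
b·(c∘Ac): 27/32·8/81 + (-1/12)·(-1/2) = 1/8 ✓
b·Ac²: 27/32·8/27 + (-1/12)·2 = 1/12 ✓
b·A²c: (-1/12)·(-1/2) = 1/24 ✓; 4 stages ⇒ order 4.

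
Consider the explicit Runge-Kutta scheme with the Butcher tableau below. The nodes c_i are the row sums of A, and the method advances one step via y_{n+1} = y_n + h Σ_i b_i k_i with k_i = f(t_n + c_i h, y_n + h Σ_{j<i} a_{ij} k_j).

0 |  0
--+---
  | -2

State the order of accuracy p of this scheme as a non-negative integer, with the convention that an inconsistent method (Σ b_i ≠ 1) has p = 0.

b = (-2)
c = (0)
Σ b_i: (-2)·1 = -2 ≠ 1 ⇒ order 0.

0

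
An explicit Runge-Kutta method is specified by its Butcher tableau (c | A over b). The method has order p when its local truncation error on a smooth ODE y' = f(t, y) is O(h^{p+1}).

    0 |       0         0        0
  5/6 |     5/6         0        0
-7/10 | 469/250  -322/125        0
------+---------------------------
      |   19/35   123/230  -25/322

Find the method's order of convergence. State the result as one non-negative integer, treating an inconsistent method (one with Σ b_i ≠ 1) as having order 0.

3

b = (19/35, 123/230, -25/322)
c = (0, 5/6, -7/10)
Ac = (0, 0, -161/75)
Σ b_i: 19/35·1 + 123/230·1 + (-25/322)·1 = 1 ✓
b·c: 123/230·5/6 + (-25/322)·(-7/10) = 1/2 ✓
b·c²: 123/230·25/36 + (-25/322)·49/100 = 1/3 ✓
b·Ac: (-25/322)·(-161/75) = 1/6 ✓; 3 stages ⇒ order 3.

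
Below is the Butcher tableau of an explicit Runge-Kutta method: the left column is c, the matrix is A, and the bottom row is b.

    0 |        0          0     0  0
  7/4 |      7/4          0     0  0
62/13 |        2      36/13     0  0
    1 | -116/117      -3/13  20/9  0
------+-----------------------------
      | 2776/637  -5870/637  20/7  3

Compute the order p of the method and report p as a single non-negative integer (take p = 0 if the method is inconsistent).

2

b = (2776/637, -5870/637, 20/7, 3)
c = (0, 7/4, 62/13, 1)
Ac = (0, 0, 63/13, 367/36)
Σ b_i: 2776/637·1 + (-5870/637)·1 + 20/7·1 + 3·1 = 1 ✓
b·c: (-5870/637)·7/4 + 20/7·62/13 + 3·1 = 1/2 ✓
b·c²: (-5870/637)·49/16 + 20/7·3844/169 + 3·1 = 376347/9464 ≠ 1/3 ⇒ order 2.
b·Ac: 20/7·63/13 + 3·367/36 = 6931/156 ≠ 1/6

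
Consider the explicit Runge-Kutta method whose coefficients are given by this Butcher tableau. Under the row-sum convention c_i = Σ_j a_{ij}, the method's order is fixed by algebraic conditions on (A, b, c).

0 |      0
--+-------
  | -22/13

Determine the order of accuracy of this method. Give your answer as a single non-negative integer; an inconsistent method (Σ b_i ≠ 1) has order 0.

0

b = (-22/13)
c = (0)
Σ b_i: (-22/13)·1 = -22/13 ≠ 1 ⇒ order 0.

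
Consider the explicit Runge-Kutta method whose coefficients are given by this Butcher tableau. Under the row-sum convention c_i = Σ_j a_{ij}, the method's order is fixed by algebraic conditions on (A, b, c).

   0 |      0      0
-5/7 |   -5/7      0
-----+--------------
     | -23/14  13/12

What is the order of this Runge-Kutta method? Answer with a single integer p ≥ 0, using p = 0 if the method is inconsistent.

0

b = (-23/14, 13/12)
c = (0, -5/7)
Σ b_i: (-23/14)·1 + 13/12·1 = -47/84 ≠ 1 ⇒ order 0.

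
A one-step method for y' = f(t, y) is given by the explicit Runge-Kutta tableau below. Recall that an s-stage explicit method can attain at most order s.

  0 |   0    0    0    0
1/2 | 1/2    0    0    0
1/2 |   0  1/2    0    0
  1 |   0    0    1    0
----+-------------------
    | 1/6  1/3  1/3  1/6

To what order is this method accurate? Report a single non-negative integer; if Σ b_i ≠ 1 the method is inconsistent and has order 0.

4

b = (1/6, 1/3, 1/3, 1/6)
c = (0, 1/2, 1/2, 1)
Ac = (0, 0, 1/4, 1/2)
Σ b_i: 1/6·1 + 1/3·1 + 1/3·1 + 1/6·1 = 1 ✓
b·c: 1/3·1/2 + 1/3·1/2 + 1/6·1 = 1/2 ✓
b·c²: 1/3·1/4 + 1/3·1/4 + 1/6·1 = 1/3 ✓
b·Ac: 1/3·1/4 + 1/6·1/2 = 1/6 ✓
b·c³: 1/3·1/8 + 1/3·1/8 + 1/6·1 = 1/4 ✓
b·(c∘Ac): 1/3·1/8 + 1/6·1/2 = 1/8 ✓
b·Ac²: 1/3·1/8 + 1/6·1/4 = 1/12 ✓
b·A²c: 1/6·1/4 = 1/24 ✓; 4 stages ⇒ order 4.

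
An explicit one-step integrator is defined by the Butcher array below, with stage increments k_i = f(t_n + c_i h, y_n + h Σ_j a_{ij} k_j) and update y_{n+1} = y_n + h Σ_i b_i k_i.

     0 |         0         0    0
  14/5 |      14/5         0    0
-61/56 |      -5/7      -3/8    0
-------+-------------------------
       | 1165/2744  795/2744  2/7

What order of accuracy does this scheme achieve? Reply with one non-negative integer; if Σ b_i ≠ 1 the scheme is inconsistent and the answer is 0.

b = (1165/2744, 795/2744, 2/7)
c = (0, 14/5, -61/56)
Ac = (0, 0, -21/20)
Σ b_i: 1165/2744·1 + 795/2744·1 + 2/7·1 = 1 ✓
b·c: 795/2744·14/5 + 2/7·(-61/56) = 1/2 ✓
b·c²: 795/2744·196/25 + 2/7·3721/3136 = 143261/54880 ≠ 1/3 ⇒ order 2.
b·Ac: 2/7·(-21/20) = -3/10 ≠ 1/6

2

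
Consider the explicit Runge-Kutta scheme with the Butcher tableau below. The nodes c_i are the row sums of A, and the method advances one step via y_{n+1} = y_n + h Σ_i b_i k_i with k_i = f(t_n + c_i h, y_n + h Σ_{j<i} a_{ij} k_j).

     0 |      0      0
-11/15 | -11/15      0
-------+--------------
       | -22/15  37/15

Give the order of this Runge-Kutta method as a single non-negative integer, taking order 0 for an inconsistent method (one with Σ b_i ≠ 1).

1

b = (-22/15, 37/15)
c = (0, -11/15)
Σ b_i: (-22/15)·1 + 37/15·1 = 1 ✓
b·c: 37/15·(-11/15) = -407/225 ≠ 1/2 ⇒ order 1.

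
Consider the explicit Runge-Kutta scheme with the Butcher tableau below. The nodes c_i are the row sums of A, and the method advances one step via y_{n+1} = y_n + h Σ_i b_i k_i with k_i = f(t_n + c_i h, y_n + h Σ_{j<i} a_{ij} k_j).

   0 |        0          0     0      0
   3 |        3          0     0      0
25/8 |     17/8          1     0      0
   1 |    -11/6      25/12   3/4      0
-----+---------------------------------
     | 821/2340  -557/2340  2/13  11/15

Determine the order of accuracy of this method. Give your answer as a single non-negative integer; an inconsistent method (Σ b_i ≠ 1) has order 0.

b = (821/2340, -557/2340, 2/13, 11/15)
c = (0, 3, 25/8, 1)
Ac = (0, 0, 3, 275/32)
Σ b_i: 821/2340·1 + (-557/2340)·1 + 2/13·1 + 11/15·1 = 1 ✓
b·c: (-557/2340)·3 + 2/13·25/8 + 11/15·1 = 1/2 ✓
b·c²: (-557/2340)·9 + 2/13·625/64 + 11/15·1 = 583/6240 ≠ 1/3 ⇒ order 2.
b·Ac: 2/13·3 + 11/15·275/32 = 8441/1248 ≠ 1/6

2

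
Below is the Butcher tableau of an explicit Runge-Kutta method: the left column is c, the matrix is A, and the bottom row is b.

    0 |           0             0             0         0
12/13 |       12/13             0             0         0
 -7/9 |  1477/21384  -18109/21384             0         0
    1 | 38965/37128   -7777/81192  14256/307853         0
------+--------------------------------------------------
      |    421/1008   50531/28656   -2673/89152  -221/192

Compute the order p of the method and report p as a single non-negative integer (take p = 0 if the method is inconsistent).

4

b = (421/1008, 50531/28656, -2673/89152, -221/192)
c = (0, 12/13, -7/9, 1)
Ac = (0, 0, -1393/1782, -55/442)
Σ b_i: 421/1008·1 + 50531/28656·1 + (-2673/89152)·1 + (-221/192)·1 = 1 ✓
b·c: 50531/28656·12/13 + (-2673/89152)·(-7/9) + (-221/192)·1 = 1/2 ✓
b·c²: 50531/28656·144/169 + (-2673/89152)·49/81 + (-221/192)·1 = 1/3 ✓
b·Ac: (-2673/89152)·(-1393/1782) + (-221/192)·(-55/442) = 1/6 ✓
b·c³: 50531/28656·1728/2197 + (-2673/89152)·(-343/729) + (-221/192)·1 = 1/4 ✓
b·(c∘Ac): (-2673/89152)·9751/16038 + (-221/192)·(-55/442) = 1/8 ✓
b·Ac²: (-2673/89152)·(-2786/3861) + (-221/192)·(-154/2873) = 1/12 ✓
b·A²c: (-221/192)·(-8/221) = 1/24 ✓; 4 stages ⇒ order 4.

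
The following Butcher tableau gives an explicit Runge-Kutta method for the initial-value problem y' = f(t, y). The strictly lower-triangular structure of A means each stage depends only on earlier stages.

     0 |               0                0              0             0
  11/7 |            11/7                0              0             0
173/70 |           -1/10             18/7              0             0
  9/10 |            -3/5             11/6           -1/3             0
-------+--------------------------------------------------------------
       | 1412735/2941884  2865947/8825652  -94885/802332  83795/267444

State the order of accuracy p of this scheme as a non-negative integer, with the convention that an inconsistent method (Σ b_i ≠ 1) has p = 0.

3

b = (1412735/2941884, 2865947/8825652, -94885/802332, 83795/267444)
c = (0, 11/7, 173/70, 9/10)
Ac = (0, 0, 198/49, 72/35)
Σ b_i: 1412735/2941884·1 + 2865947/8825652·1 + (-94885/802332)·1 + 83795/267444·1 = 1 ✓
b·c: 2865947/8825652·11/7 + (-94885/802332)·173/70 + 83795/267444·9/10 = 1/2 ✓
b·c²: 2865947/8825652·121/49 + (-94885/802332)·29929/4900 + 83795/267444·81/100 = 1/3 ✓
b·Ac: (-94885/802332)·198/49 + 83795/267444·72/35 = 1/6 ✓
b·c³: 2865947/8825652·1331/343 + (-94885/802332)·5177717/343000 + 83795/267444·729/1000 = -3702949/12480720 ≠ 1/4 ⇒ order 3.
b·(c∘Ac): (-94885/802332)·17127/1715 + 83795/267444·324/175 = -13125361/21841260 ≠ 1/8
b·Ac²: (-94885/802332)·2178/343 + 83795/267444·12207/4900 = 17593/594320 ≠ 1/12
b·A²c: 83795/267444·(-66/49) = -921745/2184126 ≠ 1/24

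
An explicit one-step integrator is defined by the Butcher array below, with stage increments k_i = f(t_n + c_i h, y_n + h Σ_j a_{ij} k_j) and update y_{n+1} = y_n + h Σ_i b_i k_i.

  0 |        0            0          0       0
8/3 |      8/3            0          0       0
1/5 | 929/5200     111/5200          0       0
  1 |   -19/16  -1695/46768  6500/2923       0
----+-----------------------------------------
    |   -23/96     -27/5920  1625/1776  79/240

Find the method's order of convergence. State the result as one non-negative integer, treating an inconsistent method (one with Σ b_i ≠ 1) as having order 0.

b = (-23/96, -27/5920, 1625/1776, 79/240)
c = (0, 8/3, 1/5, 1)
Ac = (0, 0, 37/650, 55/158)
Σ b_i: (-23/96)·1 + (-27/5920)·1 + 1625/1776·1 + 79/240·1 = 1 ✓
b·c: (-27/5920)·8/3 + 1625/1776·1/5 + 79/240·1 = 1/2 ✓
b·c²: (-27/5920)·64/9 + 1625/1776·1/25 + 79/240·1 = 1/3 ✓
b·Ac: 1625/1776·37/650 + 79/240·55/158 = 1/6 ✓
b·c³: (-27/5920)·512/27 + 1625/1776·1/125 + 79/240·1 = 1/4 ✓
b·(c∘Ac): 1625/1776·37/3250 + 79/240·55/158 = 1/8 ✓
b·Ac²: 1625/1776·148/975 + 79/240·(-40/237) = 1/12 ✓
b·A²c: 79/240·10/79 = 1/24 ✓; 4 stages ⇒ order 4.

4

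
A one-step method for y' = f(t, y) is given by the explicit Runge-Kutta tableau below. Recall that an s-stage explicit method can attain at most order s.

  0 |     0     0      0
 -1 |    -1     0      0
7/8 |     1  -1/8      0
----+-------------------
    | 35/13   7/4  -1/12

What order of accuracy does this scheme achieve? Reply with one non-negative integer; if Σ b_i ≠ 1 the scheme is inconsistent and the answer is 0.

0

b = (35/13, 7/4, -1/12)
c = (0, -1, 7/8)
Ac = (0, 0, 1/8)
Σ b_i: 35/13·1 + 7/4·1 + (-1/12)·1 = 170/39 ≠ 1 ⇒ order 0.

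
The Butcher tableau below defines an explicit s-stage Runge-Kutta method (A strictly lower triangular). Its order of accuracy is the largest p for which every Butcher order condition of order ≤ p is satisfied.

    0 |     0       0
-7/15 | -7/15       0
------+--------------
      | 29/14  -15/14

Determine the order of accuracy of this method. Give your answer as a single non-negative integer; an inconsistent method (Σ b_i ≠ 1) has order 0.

b = (29/14, -15/14)
c = (0, -7/15)
Σ b_i: 29/14·1 + (-15/14)·1 = 1 ✓
b·c: (-15/14)·(-7/15) = 1/2 ✓; 2 stages ⇒ order 2.

2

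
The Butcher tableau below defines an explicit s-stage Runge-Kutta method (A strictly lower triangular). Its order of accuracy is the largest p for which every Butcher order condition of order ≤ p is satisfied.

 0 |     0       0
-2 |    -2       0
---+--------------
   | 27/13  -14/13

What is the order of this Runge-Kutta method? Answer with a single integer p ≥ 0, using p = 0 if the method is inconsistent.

b = (27/13, -14/13)
c = (0, -2)
Σ b_i: 27/13·1 + (-14/13)·1 = 1 ✓
b·c: (-14/13)·(-2) = 28/13 ≠ 1/2 ⇒ order 1.

1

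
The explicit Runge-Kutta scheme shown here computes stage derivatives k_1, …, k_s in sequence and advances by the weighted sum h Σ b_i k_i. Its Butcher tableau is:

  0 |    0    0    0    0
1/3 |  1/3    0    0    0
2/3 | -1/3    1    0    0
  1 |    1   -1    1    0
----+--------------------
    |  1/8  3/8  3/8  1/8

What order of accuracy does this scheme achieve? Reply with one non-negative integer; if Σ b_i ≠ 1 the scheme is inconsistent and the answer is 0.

b = (1/8, 3/8, 3/8, 1/8)
c = (0, 1/3, 2/3, 1)
Ac = (0, 0, 1/3, 1/3)
Σ b_i: 1/8·1 + 3/8·1 + 3/8·1 + 1/8·1 = 1 ✓
b·c: 3/8·1/3 + 3/8·2/3 + 1/8·1 = 1/2 ✓
b·c²: 3/8·1/9 + 3/8·4/9 + 1/8·1 = 1/3 ✓
b·Ac: 3/8·1/3 + 1/8·1/3 = 1/6 ✓
b·c³: 3/8·1/27 + 3/8·8/27 + 1/8·1 = 1/4 ✓
b·(c∘Ac): 3/8·2/9 + 1/8·1/3 = 1/8 ✓
b·Ac²: 3/8·1/9 + 1/8·1/3 = 1/12 ✓
b·A²c: 1/8·1/3 = 1/24 ✓; 4 stages ⇒ order 4.

4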